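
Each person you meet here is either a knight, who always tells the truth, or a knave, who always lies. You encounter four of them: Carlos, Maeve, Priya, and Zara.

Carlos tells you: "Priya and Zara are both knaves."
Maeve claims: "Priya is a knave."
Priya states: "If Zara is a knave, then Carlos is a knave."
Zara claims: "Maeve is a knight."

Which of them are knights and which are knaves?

Carlos: knave, Maeve: knave, Priya: knight, Zara: knave

Consider Carlos. Suppose Carlos is a knight.
Then no assignment of the remaining roles makes every statement match its speaker's type — contradiction.
So Carlos is a knave.
With that fixed, Priya's statement is true, so Priya is a knight.
With that fixed, Maeve's statement is false, so Maeve is a knave.
With that fixed, Zara's statement is false, so Zara is a knave.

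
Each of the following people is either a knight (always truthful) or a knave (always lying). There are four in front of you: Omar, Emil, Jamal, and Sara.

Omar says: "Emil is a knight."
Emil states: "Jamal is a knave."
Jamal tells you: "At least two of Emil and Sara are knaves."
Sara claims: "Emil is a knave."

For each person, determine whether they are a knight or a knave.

Omar: knight, Emil: knight, Jamal: knave, Sara: knave

Consider Omar. Suppose Omar is a knave.
Then no assignment of the remaining roles makes every statement match its speaker's type — contradiction.
So Omar is a knight.
Consider Emil. Suppose Emil is a knave.
Then Omar's statement comes out false, contradicting Omar being a knight.
So Emil is a knight.
With that fixed, Jamal's statement is false, so Jamal is a knave.
With that fixed, Sara's statement is false, so Sara is a knave.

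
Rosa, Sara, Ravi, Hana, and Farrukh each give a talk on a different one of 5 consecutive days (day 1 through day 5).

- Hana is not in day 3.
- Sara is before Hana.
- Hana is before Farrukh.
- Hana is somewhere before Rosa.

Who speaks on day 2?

With clues 1–3, Farrukh is ruled out for day 2.
With clues 1–4, Ravi, Rosa, and Sara are ruled out for day 2.
So day 2 is Hana.

Hana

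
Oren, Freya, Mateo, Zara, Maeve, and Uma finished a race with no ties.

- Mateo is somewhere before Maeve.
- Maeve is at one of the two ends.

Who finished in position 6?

With clue 1, Mateo is ruled out for place 6.
With clues 1–2, Freya, Oren, Uma, and Zara are ruled out for place 6.
So place 6 is Maeve.

Maeve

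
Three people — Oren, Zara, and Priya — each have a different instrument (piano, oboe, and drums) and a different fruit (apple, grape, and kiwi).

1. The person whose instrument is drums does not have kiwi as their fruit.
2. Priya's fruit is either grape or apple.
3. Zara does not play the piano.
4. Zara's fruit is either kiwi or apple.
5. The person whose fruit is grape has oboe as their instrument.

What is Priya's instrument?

With clues 1–5, drums and piano are impossible for Priya's instrument.
That leaves oboe.

oboe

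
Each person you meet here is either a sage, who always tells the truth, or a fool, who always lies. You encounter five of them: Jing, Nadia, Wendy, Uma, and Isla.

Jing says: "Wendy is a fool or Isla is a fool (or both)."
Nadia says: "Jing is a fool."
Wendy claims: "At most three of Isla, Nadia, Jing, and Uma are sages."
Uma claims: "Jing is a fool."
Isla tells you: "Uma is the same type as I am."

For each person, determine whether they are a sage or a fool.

Jing: fool, Nadia: sage, Wendy: sage, Uma: sage, Isla: sage

Consider Jing. Suppose Jing is a sage.
Then no assignment of the remaining roles makes every statement match its speaker's type — contradiction.
So Jing is a fool.
With that fixed, Nadia's statement is true, so Nadia is a sage.
With that fixed, Wendy's statement is true, so Wendy is a sage.
With that fixed, Uma's statement is true, so Uma is a sage.
Consider Isla. Suppose Isla is a fool.
Then Jing's statement comes out true, contradicting Jing being a fool.
So Isla is a sage.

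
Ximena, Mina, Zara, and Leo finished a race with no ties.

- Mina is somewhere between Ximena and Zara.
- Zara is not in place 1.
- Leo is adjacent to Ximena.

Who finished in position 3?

Mina

With clues 1–2, Ximena is ruled out for place 3.
With clues 1–3, Leo and Zara are ruled out for place 3.
So place 3 is Mina.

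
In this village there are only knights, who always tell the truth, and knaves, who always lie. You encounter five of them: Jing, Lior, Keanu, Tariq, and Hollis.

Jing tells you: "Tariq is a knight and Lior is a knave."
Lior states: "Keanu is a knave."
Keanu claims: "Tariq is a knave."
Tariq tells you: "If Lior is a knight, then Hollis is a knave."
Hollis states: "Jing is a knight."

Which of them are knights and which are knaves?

Consider Jing. Suppose Jing is a knight.
Then no assignment of the remaining roles makes every statement match its speaker's type — contradiction.
So Jing is a knave.
With that fixed, Hollis's statement is false, so Hollis is a knave.
With that fixed, Tariq's statement is true, so Tariq is a knight.
With that fixed, Keanu's statement is false, so Keanu is a knave.
With that fixed, Lior's statement is true, so Lior is a knight.

Jing: knave, Lior: knight, Keanu: knave, Tariq: knight, Hollis: knave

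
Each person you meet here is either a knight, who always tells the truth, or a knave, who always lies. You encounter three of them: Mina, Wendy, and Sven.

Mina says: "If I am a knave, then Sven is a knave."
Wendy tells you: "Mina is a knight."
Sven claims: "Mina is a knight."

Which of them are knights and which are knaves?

Mina: knight, Wendy: knight, Sven: knight

Consider Mina. Suppose Mina is a knave.
Then no assignment of the remaining roles makes every statement match its speaker's type — contradiction.
So Mina is a knight.
With that fixed, Wendy's statement is true, so Wendy is a knight.
With that fixed, Sven's statement is true, so Sven is a knight.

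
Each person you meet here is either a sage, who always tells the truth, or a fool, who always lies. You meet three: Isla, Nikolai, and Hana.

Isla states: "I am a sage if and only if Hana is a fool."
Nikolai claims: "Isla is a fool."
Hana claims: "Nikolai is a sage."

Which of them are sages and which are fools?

Isla: sage, Nikolai: fool, Hana: fool

Consider Isla. Suppose Isla is a fool.
Then no assignment of the remaining roles makes every statement match its speaker's type — contradiction.
So Isla is a sage.
With that fixed, Nikolai's statement is false, so Nikolai is a fool.
With that fixed, Hana's statement is false, so Hana is a fool.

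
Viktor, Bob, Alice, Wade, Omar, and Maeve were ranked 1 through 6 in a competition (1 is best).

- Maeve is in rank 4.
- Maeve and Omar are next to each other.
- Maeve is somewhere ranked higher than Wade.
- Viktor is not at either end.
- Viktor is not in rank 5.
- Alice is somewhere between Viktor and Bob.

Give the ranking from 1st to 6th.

From clue 1: Maeve → rank 4.
From clues 1–2: Omar is in {3,5}.
From clues 1–3: Wade is in {5,6}.
From clues 1–5: Viktor is in {2,3}.
From clues 1–6: Bob → rank 1, Alice → rank 2, Viktor → rank 3, Omar → rank 5, Wade → rank 6.

Bob, Alice, Viktor, Maeve, Omar, Wade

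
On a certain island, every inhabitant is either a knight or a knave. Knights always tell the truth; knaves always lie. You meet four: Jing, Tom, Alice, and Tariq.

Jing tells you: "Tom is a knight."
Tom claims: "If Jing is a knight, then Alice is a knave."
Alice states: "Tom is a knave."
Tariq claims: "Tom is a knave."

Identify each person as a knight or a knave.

Jing: knight, Tom: knight, Alice: knave, Tariq: knave

Consider Jing. Suppose Jing is a knave.
Then no assignment of the remaining roles makes every statement match its speaker's type — contradiction.
So Jing is a knight.
Consider Tom. Suppose Tom is a knave.
Then Jing's statement comes out false, contradicting Jing being a knight.
So Tom is a knight.
With that fixed, Alice's statement is false, so Alice is a knave.
With that fixed, Tariq's statement is false, so Tariq is a knave.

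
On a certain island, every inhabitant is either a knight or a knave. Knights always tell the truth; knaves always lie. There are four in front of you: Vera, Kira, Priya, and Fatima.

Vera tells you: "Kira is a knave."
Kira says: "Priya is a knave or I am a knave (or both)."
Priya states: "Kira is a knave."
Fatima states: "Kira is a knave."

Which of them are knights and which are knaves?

Consider Vera. Suppose Vera is a knight.
Then no assignment of the remaining roles makes every statement match its speaker's type — contradiction.
So Vera is a knave.
Consider Kira. Suppose Kira is a knave.
Then Vera's statement comes out true, contradicting Vera being a knave.
So Kira is a knight.
With that fixed, Priya's statement is false, so Priya is a knave.
With that fixed, Fatima's statement is false, so Fatima is a knave.

Vera: knave, Kira: knight, Priya: knave, Fatima: knave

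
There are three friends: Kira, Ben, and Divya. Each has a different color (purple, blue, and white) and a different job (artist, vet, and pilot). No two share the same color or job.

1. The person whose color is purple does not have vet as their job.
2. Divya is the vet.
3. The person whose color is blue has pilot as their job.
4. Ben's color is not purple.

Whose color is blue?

With clues 1–3, Divya is impossible for the one with color blue.
With clues 1–4, Kira is impossible for the one with color blue.
That leaves Ben.

Ben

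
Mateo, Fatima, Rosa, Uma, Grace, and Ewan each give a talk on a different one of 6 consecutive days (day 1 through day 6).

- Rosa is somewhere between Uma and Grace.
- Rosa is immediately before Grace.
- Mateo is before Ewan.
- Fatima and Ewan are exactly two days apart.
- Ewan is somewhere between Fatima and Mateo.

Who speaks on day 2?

Ewan

With clues 1–2, Grace is ruled out for day 2.
With clues 1–4, Uma is ruled out for day 2.
With clues 1–5, Fatima, Mateo, and Rosa are ruled out for day 2.
So day 2 is Ewan.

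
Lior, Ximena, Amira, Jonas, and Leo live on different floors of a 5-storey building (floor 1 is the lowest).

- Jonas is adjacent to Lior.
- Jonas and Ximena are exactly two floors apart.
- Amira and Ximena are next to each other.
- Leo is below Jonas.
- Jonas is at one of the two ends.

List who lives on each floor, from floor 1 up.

From clues 1–3: Leo is in {1,3,5}.
From clues 1–4: Leo is in {1,3}.
From clues 1–5: Leo → floor 1, Amira → floor 2, Ximena → floor 3, Lior → floor 4, Jonas → floor 5.

Leo, Amira, Ximena, Lior, Jonas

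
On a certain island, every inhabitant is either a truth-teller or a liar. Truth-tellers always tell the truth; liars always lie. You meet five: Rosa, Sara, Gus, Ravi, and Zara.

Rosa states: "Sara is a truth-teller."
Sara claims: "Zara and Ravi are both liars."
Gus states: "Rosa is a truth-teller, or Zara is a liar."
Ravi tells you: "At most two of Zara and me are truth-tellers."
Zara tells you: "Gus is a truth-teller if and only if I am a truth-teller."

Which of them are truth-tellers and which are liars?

Regardless of anyone's role, Ravi's statement is true, so Ravi is a truth-teller.
With that fixed, Sara's statement is false, so Sara is a liar.
With that fixed, Rosa's statement is false, so Rosa is a liar.
Consider Gus. Suppose Gus is a liar.
Then whichever role Zara has, Zara's statement has the wrong truth value — contradiction.
So Gus is a truth-teller.
Consider Zara. Suppose Zara is a truth-teller.
Then Gus's statement comes out false, contradicting Gus being a truth-teller.
So Zara is a liar.

Rosa: liar, Sara: liar, Gus: truth-teller, Ravi: truth-teller, Zara: liar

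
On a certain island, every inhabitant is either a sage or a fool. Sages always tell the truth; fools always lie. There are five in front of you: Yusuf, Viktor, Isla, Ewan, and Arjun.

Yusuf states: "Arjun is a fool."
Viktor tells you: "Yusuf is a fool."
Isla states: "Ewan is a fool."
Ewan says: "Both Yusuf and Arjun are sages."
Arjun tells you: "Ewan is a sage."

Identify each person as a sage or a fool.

Yusuf: sage, Viktor: fool, Isla: sage, Ewan: fool, Arjun: fool

Consider Yusuf. Suppose Yusuf is a fool.
Then no assignment of the remaining roles makes every statement match its speaker's type — contradiction.
So Yusuf is a sage.
With that fixed, Viktor's statement is false, so Viktor is a fool.
Consider Isla. Suppose Isla is a fool.
Then no assignment of the remaining roles makes every statement match its speaker's type — contradiction.
So Isla is a sage.
Consider Ewan. Suppose Ewan is a sage.
Then Isla's statement comes out false, contradicting Isla being a sage.
So Ewan is a fool.
With that fixed, Arjun's statement is false, so Arjun is a fool.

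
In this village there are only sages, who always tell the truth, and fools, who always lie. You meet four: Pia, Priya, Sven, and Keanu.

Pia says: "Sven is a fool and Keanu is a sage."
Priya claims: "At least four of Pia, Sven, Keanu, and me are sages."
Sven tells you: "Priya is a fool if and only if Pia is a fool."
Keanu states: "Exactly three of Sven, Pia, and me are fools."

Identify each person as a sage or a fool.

Consider Pia. Suppose Pia is a sage.
Then no assignment of the remaining roles makes every statement match its speaker's type — contradiction.
So Pia is a fool.
With that fixed, Priya's statement is false, so Priya is a fool.
With that fixed, Sven's statement is true, so Sven is a sage.
With that fixed, Keanu's statement is false, so Keanu is a fool.

Pia: fool, Priya: fool, Sven: sage, Keanu: fool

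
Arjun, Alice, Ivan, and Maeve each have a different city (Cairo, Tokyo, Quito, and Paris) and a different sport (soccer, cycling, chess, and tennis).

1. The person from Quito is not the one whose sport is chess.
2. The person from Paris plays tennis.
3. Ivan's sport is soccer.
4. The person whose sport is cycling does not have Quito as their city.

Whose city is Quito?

Ivan

With clues 1–4, Alice, Arjun, and Maeve are impossible for the one with city Quito.
That leaves Ivan.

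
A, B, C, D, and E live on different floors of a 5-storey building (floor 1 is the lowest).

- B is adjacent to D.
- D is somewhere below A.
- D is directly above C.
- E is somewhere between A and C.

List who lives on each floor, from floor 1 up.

From clues 1–2: A is in {3,4,5}.
From clues 1–3: A is in {4,5}.
From clues 1–4: C → floor 1, D → floor 2, B → floor 3, E → floor 4, A → floor 5.

C, D, B, E, A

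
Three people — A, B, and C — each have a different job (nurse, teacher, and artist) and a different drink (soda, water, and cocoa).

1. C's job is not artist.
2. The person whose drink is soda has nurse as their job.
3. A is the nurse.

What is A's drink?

With clues 1–3, cocoa and water are impossible for A's drink.
That leaves soda.

soda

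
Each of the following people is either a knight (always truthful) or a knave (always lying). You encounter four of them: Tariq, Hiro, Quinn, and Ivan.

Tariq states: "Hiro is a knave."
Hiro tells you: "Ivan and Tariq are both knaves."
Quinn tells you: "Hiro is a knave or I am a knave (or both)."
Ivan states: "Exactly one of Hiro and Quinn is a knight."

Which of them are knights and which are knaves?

Consider Tariq. Suppose Tariq is a knave.
Then no assignment of the remaining roles makes every statement match its speaker's type — contradiction.
So Tariq is a knight.
With that fixed, Hiro's statement is false, so Hiro is a knave.
With that fixed, Quinn's statement is true, so Quinn is a knight.
With that fixed, Ivan's statement is true, so Ivan is a knight.

Tariq: knight, Hiro: knave, Quinn: knight, Ivan: knight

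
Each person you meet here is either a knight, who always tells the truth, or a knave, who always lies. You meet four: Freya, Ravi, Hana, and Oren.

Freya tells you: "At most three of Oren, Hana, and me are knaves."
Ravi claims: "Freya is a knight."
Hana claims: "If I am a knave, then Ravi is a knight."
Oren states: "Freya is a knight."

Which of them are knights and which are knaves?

Freya: knight, Ravi: knight, Hana: knight, Oren: knight

Regardless of anyone's role, Freya's statement is true, so Freya is a knight.
With that fixed, Ravi's statement is true, so Ravi is a knight.
With that fixed, Hana's statement is true, so Hana is a knight.
With that fixed, Oren's statement is true, so Oren is a knight.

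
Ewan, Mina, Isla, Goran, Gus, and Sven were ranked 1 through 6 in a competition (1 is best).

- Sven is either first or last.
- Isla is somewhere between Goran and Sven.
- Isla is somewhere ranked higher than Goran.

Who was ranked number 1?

With clues 1–2, Isla is ruled out for rank 1.
With clues 1–3, Ewan, Goran, Gus, and Mina are ruled out for rank 1.
So rank 1 is Sven.

Sven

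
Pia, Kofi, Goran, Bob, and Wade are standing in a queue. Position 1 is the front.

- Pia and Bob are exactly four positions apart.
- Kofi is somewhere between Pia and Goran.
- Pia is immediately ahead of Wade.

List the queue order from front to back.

From clue 1: Pia is in {1,5}.
From clues 1–3: Pia → position 1, Wade → position 2, Kofi → position 3, Goran → position 4, Bob → position 5.

Pia, Wade, Kofi, Goran, Bob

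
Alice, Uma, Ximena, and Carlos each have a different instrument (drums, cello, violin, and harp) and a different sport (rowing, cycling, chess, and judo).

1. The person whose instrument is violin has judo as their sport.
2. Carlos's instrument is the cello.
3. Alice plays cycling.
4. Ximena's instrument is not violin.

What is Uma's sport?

judo

With clues 1–3, cycling is impossible for Uma's sport.
With clues 1–4, chess and rowing are impossible for Uma's sport.
That leaves judo.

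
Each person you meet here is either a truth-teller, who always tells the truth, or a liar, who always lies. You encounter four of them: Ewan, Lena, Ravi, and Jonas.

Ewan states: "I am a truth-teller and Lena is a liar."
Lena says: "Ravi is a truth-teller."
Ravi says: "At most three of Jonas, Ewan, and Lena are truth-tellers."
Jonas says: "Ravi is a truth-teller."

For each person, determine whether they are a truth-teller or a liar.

Ewan: liar, Lena: truth-teller, Ravi: truth-teller, Jonas: truth-teller

Regardless of anyone's role, Ravi's statement is true, so Ravi is a truth-teller.
With that fixed, Jonas's statement is true, so Jonas is a truth-teller.
With that fixed, Lena's statement is true, so Lena is a truth-teller.
With that fixed, Ewan's statement is false, so Ewan is a liar.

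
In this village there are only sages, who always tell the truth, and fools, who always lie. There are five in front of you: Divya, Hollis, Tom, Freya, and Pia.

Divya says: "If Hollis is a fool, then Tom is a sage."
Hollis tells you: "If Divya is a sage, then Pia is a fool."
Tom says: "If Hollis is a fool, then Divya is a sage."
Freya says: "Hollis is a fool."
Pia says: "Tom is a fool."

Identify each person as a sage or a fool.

Divya: sage, Hollis: sage, Tom: sage, Freya: fool, Pia: fool

Consider Divya. Suppose Divya is a fool.
Then no assignment of the remaining roles makes every statement match its speaker's type — contradiction.
So Divya is a sage.
With that fixed, Tom's statement is true, so Tom is a sage.
With that fixed, Pia's statement is false, so Pia is a fool.
With that fixed, Hollis's statement is true, so Hollis is a sage.
With that fixed, Freya's statement is false, so Freya is a fool.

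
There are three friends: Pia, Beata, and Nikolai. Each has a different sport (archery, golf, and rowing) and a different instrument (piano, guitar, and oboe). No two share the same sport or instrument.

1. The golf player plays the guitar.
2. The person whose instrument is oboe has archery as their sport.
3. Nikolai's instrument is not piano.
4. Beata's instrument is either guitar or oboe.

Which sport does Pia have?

rowing

With clues 1–4, archery and golf are impossible for Pia's sport.
That leaves rowing.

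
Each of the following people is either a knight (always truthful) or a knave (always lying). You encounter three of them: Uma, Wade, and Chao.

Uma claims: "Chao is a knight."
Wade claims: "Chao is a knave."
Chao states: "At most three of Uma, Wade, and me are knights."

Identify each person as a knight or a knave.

Regardless of anyone's role, Chao's statement is true, so Chao is a knight.
With that fixed, Uma's statement is true, so Uma is a knight.
With that fixed, Wade's statement is false, so Wade is a knave.

Uma: knight, Wade: knave, Chao: knight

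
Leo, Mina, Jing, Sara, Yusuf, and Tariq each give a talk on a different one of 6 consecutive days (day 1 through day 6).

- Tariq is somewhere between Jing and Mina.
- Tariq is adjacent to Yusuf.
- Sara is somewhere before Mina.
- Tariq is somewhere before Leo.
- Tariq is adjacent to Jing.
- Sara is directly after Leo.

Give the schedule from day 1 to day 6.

From clue 1: Tariq is in {2,3,4,5}.
From clues 1–2: Yusuf is in {2,3,4,5}.
From clues 1–3: Mina is in {2,3,5,6}.
From clues 1–4: Leo is in {4,5,6}.
From clues 1–5: Yusuf is in {3,4}.
From clues 1–6: Jing → day 1, Tariq → day 2, Yusuf → day 3, Leo → day 4, Sara → day 5, Mina → day 6.

Jing, Tariq, Yusuf, Leo, Sara, Mina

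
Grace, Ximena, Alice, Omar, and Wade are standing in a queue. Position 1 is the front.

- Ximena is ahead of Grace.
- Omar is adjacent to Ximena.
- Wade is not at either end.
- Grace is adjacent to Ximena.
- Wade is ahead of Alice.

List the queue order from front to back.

Omar, Ximena, Grace, Wade, Alice

From clue 1: Grace is in {2,3,4,5}.
From clues 1–2: Grace is in {3,4,5}.
From clues 1–4: Grace is in {3,5}.
From clues 1–5: Omar → position 1, Ximena → position 2, Grace → position 3, Wade → position 4, Alice → position 5.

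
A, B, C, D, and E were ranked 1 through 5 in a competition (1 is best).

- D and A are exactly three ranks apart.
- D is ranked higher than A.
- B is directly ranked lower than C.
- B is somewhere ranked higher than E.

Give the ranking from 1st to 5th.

From clue 1: A is in {1,2,4,5}.
From clues 1–2: A is in {4,5}.
From clues 1–4: D → rank 1, C → rank 2, B → rank 3, A → rank 4, E → rank 5.

D, C, B, A, E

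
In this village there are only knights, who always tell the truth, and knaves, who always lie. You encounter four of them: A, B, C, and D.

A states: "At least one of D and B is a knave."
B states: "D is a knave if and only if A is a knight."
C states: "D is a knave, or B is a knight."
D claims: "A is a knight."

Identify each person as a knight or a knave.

A: knight, B: knave, C: knave, D: knight

Consider A. Suppose A is a knave.
Then no assignment of the remaining roles makes every statement match its speaker's type — contradiction.
So A is a knight.
With that fixed, D's statement is true, so D is a knight.
With that fixed, B's statement is false, so B is a knave.
With that fixed, C's statement is false, so C is a knave.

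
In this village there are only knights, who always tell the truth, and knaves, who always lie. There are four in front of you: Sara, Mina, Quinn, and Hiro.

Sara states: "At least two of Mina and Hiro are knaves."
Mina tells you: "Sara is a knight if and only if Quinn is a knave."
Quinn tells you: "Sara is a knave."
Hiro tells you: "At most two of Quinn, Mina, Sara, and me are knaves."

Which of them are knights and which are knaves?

Sara: knave, Mina: knight, Quinn: knight, Hiro: knight

Consider Sara. Suppose Sara is a knight.
Then no assignment of the remaining roles makes every statement match its speaker's type — contradiction.
So Sara is a knave.
With that fixed, Quinn's statement is true, so Quinn is a knight.
With that fixed, Mina's statement is true, so Mina is a knight.
With that fixed, Hiro's statement is true, so Hiro is a knight.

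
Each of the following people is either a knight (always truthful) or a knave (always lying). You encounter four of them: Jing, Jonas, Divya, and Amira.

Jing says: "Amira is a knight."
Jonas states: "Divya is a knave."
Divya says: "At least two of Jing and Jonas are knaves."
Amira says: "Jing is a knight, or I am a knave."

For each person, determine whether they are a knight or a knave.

Consider Jing. Suppose Jing is a knave.
Then whichever role Amira has, Amira's statement has the wrong truth value — contradiction.
So Jing is a knight.
With that fixed, Divya's statement is false, so Divya is a knave.
With that fixed, Amira's statement is true, so Amira is a knight.
With that fixed, Jonas's statement is true, so Jonas is a knight.

Jing: knight, Jonas: knight, Divya: knave, Amira: knight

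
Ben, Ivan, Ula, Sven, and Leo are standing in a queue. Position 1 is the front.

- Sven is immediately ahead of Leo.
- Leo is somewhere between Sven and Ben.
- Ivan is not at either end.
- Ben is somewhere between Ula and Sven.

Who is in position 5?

With clue 1, Sven is ruled out for position 5.
With clues 1–2, Leo is ruled out for position 5.
With clues 1–3, Ivan is ruled out for position 5.
With clues 1–4, Ben is ruled out for position 5.
So position 5 is Ula.

Ula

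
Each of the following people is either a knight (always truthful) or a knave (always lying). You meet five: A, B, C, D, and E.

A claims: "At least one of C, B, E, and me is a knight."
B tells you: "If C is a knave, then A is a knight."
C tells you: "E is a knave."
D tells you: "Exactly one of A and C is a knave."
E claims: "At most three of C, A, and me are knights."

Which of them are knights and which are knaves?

Regardless of anyone's role, E's statement is true, so E is a knight.
With that fixed, A's statement is true, so A is a knight.
With that fixed, B's statement is true, so B is a knight.
With that fixed, C's statement is false, so C is a knave.
With that fixed, D's statement is true, so D is a knight.

A: knight, B: knight, C: knave, D: knight, E: knight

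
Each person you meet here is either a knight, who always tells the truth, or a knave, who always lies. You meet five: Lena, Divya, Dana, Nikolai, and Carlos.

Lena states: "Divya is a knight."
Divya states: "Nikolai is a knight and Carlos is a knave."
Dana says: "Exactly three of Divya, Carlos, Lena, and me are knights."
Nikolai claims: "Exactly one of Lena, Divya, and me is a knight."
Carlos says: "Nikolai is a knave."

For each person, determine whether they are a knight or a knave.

Lena: knave, Divya: knave, Dana: knave, Nikolai: knave, Carlos: knight

Consider Lena. Suppose Lena is a knight.
Then no assignment of the remaining roles makes every statement match its speaker's type — contradiction.
So Lena is a knave.
Consider Divya. Suppose Divya is a knight.
Then Lena's statement comes out true, contradicting Lena being a knave.
So Divya is a knave.
With that fixed, Dana's statement is false, so Dana is a knave.
Consider Nikolai. Suppose Nikolai is a knight.
Then no assignment of the remaining roles makes every statement match its speaker's type — contradiction.
So Nikolai is a knave.
With that fixed, Carlos's statement is true, so Carlos is a knight.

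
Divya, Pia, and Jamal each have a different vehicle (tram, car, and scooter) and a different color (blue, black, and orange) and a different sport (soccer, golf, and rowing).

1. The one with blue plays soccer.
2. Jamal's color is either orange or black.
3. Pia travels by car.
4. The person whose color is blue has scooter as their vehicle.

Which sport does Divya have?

soccer

With clues 1–4, golf and rowing are impossible for Divya's sport.
That leaves soccer.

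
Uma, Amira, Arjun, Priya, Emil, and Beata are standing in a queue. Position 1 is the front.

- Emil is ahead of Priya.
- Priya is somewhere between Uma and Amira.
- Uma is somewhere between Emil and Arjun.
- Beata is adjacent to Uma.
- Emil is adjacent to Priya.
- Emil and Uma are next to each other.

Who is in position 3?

Uma

With clues 1–4, Amira, Arjun, and Emil are ruled out for position 3.
With clues 1–6, Beata and Priya are ruled out for position 3.
So position 3 is Uma.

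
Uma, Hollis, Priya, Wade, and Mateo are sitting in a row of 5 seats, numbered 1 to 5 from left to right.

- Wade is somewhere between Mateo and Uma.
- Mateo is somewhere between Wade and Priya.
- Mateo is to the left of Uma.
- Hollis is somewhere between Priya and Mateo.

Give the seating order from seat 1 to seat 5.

Priya, Hollis, Mateo, Wade, Uma

From clue 1: Wade is in {2,3,4}.
From clues 1–3: Uma is in {4,5}.
From clues 1–4: Priya → seat 1, Hollis → seat 2, Mateo → seat 3, Wade → seat 4, Uma → seat 5.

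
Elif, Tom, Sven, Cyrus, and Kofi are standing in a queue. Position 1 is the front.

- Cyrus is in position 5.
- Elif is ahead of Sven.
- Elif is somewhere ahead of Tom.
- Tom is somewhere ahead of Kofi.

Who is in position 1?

Elif

With clue 1, Cyrus is ruled out for position 1.
With clues 1–2, Sven is ruled out for position 1.
With clues 1–3, Tom is ruled out for position 1.
With clues 1–4, Kofi is ruled out for position 1.
So position 1 is Elif.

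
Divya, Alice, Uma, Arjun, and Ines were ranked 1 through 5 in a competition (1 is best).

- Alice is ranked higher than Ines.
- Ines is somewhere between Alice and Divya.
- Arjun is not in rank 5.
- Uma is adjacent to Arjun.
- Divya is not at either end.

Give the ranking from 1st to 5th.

From clue 1: Alice is in {1,2,3,4}.
From clues 1–2: Divya is in {3,4,5}.
From clues 1–4: Divya is in {3,5}.
From clues 1–5: Alice → rank 1, Ines → rank 2, Divya → rank 3, Arjun → rank 4, Uma → rank 5.

Alice, Ines, Divya, Arjun, Uma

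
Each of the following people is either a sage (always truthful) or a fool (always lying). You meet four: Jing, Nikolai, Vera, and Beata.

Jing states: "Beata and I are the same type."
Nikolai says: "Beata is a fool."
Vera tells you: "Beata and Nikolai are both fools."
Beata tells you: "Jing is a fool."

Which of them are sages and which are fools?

Consider Jing. Suppose Jing is a sage.
Then no assignment of the remaining roles makes every statement match its speaker's type — contradiction.
So Jing is a fool.
With that fixed, Beata's statement is true, so Beata is a sage.
With that fixed, Nikolai's statement is false, so Nikolai is a fool.
With that fixed, Vera's statement is false, so Vera is a fool.

Jing: fool, Nikolai: fool, Vera: fool, Beata: sage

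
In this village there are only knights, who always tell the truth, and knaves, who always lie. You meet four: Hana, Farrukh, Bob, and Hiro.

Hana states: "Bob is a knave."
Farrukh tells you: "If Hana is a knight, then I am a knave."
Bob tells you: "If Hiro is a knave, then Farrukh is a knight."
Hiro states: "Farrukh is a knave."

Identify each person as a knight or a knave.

Hana: knave, Farrukh: knight, Bob: knight, Hiro: knave

Consider Hana. Suppose Hana is a knight.
Then whichever role Farrukh has, Farrukh's statement has the wrong truth value — contradiction.
So Hana is a knave.
With that fixed, Farrukh's statement is true, so Farrukh is a knight.
With that fixed, Bob's statement is true, so Bob is a knight.
With that fixed, Hiro's statement is false, so Hiro is a knave.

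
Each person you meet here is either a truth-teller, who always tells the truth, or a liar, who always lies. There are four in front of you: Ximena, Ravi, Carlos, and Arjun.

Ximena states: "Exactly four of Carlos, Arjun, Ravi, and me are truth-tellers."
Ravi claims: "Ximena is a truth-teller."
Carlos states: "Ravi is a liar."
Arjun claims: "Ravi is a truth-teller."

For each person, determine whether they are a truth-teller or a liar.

Ximena: liar, Ravi: liar, Carlos: truth-teller, Arjun: liar

Consider Ximena. Suppose Ximena is a truth-teller.
Then no assignment of the remaining roles makes every statement match its speaker's type — contradiction.
So Ximena is a liar.
With that fixed, Ravi's statement is false, so Ravi is a liar.
With that fixed, Carlos's statement is true, so Carlos is a truth-teller.
With that fixed, Arjun's statement is false, so Arjun is a liar.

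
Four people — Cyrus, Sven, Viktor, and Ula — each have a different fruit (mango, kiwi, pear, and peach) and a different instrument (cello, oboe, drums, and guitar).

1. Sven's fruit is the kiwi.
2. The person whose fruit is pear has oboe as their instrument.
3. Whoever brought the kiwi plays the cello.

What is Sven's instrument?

cello

With clues 1–2, oboe is impossible for Sven's instrument.
With clues 1–3, drums and guitar are impossible for Sven's instrument.
That leaves cello.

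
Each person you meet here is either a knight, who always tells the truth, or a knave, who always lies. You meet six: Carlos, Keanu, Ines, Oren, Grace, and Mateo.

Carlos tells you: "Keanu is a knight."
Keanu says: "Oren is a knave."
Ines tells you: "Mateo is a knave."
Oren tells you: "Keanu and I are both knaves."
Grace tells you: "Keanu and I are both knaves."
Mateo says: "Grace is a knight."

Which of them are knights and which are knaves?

Carlos: knight, Keanu: knight, Ines: knight, Oren: knave, Grace: knave, Mateo: knave

Consider Carlos. Suppose Carlos is a knave.
Then no assignment of the remaining roles makes every statement match its speaker's type — contradiction.
So Carlos is a knight.
Consider Keanu. Suppose Keanu is a knave.
Then Carlos's statement comes out false, contradicting Carlos being a knight.
So Keanu is a knight.
With that fixed, Oren's statement is false, so Oren is a knave.
With that fixed, Grace's statement is false, so Grace is a knave.
With that fixed, Mateo's statement is false, so Mateo is a knave.
With that fixed, Ines's statement is true, so Ines is a knight.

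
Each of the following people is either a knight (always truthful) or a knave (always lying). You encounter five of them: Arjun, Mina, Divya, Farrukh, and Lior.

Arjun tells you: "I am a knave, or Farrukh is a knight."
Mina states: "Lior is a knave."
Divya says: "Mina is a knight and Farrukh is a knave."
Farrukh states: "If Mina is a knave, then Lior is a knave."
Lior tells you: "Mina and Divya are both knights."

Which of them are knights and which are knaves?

Consider Arjun. Suppose Arjun is a knave.
Then Arjun's own statement would have to be false, but it can't be — contradiction.
So Arjun is a knight.
Consider Mina. Suppose Mina is a knave.
Then no assignment of the remaining roles makes every statement match its speaker's type — contradiction.
So Mina is a knight.
With that fixed, Farrukh's statement is true, so Farrukh is a knight.
With that fixed, Divya's statement is false, so Divya is a knave.
With that fixed, Lior's statement is false, so Lior is a knave.

Arjun: knight, Mina: knight, Divya: knave, Farrukh: knight, Lior: knave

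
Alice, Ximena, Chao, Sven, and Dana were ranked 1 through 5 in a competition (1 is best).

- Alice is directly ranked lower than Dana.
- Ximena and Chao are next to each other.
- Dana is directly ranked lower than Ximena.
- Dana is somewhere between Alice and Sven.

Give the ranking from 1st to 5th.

Sven, Chao, Ximena, Dana, Alice

From clue 1: Alice is in {2,3,4,5}.
From clues 1–2: Sven is in {1,3,5}.
From clues 1–3: Alice is in {4,5}.
From clues 1–4: Sven → rank 1, Chao → rank 2, Ximena → rank 3, Dana → rank 4, Alice → rank 5.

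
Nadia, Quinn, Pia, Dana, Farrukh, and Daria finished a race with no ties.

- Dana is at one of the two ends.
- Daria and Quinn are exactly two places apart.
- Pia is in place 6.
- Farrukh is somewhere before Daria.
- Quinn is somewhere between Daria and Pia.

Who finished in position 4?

With clue 1, Dana is ruled out for place 4.
With clues 1–3, Pia is ruled out for place 4.
With clues 1–4, Quinn is ruled out for place 4.
With clues 1–5, Daria and Farrukh are ruled out for place 4.
So place 4 is Nadia.

Nadia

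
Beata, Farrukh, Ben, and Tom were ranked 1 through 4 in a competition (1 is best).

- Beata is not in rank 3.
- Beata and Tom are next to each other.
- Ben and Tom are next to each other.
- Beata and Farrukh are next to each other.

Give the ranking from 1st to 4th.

From clue 1: Beata is in {1,2,4}.
From clues 1–3: Farrukh is in {1,4}.
From clues 1–4: Farrukh → rank 1, Beata → rank 2, Tom → rank 3, Ben → rank 4.

Farrukh, Beata, Tom, Ben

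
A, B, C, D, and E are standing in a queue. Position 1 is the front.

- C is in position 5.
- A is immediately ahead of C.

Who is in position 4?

A

With clue 1, C is ruled out for position 4.
With clues 1–2, B, D, and E are ruled out for position 4.
So position 4 is A.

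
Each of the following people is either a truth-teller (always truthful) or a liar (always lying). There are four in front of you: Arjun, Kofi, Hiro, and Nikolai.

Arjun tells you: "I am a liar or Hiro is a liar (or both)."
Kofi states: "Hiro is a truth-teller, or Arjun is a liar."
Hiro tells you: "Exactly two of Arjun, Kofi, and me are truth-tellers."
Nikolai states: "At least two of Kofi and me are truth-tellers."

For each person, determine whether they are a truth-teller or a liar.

Arjun: truth-teller, Kofi: liar, Hiro: liar, Nikolai: liar

Consider Arjun. Suppose Arjun is a liar.
Then Arjun's own statement would have to be false, but it can't be — contradiction.
So Arjun is a truth-teller.
Consider Kofi. Suppose Kofi is a truth-teller.
Then whichever role Hiro has, Hiro's statement has the wrong truth value — contradiction.
So Kofi is a liar.
With that fixed, Nikolai's statement is false, so Nikolai is a liar.
Consider Hiro. Suppose Hiro is a truth-teller.
Then Arjun's statement comes out false, contradicting Arjun being a truth-teller.
So Hiro is a liar.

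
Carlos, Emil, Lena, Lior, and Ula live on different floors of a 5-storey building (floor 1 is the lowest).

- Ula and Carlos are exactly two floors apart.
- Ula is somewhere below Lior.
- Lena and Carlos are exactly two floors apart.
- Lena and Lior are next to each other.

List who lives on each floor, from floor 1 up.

From clues 1–2: Lior is in {2,3,4,5}.
From clues 1–3: Ula → floor 1, Carlos → floor 3, Lena → floor 5.
From clues 1–4: Emil → floor 2, Lior → floor 4.

Ula, Emil, Carlos, Lior, Lena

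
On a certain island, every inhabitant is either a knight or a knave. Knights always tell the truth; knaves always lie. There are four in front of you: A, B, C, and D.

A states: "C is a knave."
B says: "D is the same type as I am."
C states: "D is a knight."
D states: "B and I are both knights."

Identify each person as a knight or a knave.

Consider A. Suppose A is a knight.
Then no assignment of the remaining roles makes every statement match its speaker's type — contradiction.
So A is a knave.
Consider B. Suppose B is a knave.
Then no assignment of the remaining roles makes every statement match its speaker's type — contradiction.
So B is a knight.
Consider C. Suppose C is a knave.
Then A's statement comes out true, contradicting A being a knave.
So C is a knight.
Consider D. Suppose D is a knave.
Then B's statement comes out false, contradicting B being a knight.
So D is a knight.

A: knave, B: knight, C: knight, D: knight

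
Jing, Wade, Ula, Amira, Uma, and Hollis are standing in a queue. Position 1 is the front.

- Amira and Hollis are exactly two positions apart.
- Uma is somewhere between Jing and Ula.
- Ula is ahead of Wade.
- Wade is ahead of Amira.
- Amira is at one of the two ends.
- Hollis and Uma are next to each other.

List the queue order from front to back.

Ula, Wade, Uma, Hollis, Jing, Amira

From clues 1–2: Uma is in {2,3,4,5}.
From clues 1–4: Ula is in {1,3}.
From clues 1–5: Hollis → position 4, Amira → position 6.
From clues 1–6: Ula → position 1, Wade → position 2, Uma → position 3, Jing → position 5.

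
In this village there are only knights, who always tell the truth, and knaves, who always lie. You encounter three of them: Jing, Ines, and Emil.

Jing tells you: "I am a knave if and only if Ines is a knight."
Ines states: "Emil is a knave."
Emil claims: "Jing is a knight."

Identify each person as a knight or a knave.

Consider Jing. Suppose Jing is a knave.
Then no assignment of the remaining roles makes every statement match its speaker's type — contradiction.
So Jing is a knight.
With that fixed, Emil's statement is true, so Emil is a knight.
With that fixed, Ines's statement is false, so Ines is a knave.

Jing: knight, Ines: knave, Emil: knight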